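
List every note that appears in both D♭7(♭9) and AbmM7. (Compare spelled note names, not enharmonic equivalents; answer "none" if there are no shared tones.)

Ab  Cb

D♭7(♭9): Db F Ab Cb Ebb
AbmM7: Ab Cb Eb G
Common to both → Ab, Cb.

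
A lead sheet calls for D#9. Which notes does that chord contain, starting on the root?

D#9 is a dominant ninth built on D#.
D# — root
F## — major 3rd
A# — perfect 5th
C# — minor 7th
E# — major 9th

D#, F##, A#, C#, E#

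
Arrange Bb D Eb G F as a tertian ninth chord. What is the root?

Eb

Stacking in thirds gives Eb – G – Bb – D – F, so Eb is the root — Eb major ninth.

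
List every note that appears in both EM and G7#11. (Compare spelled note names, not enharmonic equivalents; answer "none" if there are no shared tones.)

EM = E, G♯, B.
G7#11 = G, B, D, F, C♯.
Shared: B.

B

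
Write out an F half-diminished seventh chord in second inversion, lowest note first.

In root position, F half-diminished seventh is F–Ab–Cb–Eb.
Second inversion puts the fifth (Cb) in the bass.

Cb – Eb – F – Ab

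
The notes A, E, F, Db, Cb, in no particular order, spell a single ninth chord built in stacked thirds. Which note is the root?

Db

Arranged so that each adjacent pair is a third by letter name: Db – F – A – Cb – E.
The bottom of that stack, Db, is the root (this is Db dominant seventh sharp nine sharp five).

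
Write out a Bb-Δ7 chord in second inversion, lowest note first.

F A Bb Db

Bb-Δ7 = Bb–Db–F–A; second inversion → fifth (F) lowest.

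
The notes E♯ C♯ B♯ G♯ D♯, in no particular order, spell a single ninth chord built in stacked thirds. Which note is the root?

C♯

Arranged so that each adjacent pair is a third by letter name: C♯ – E♯ – G♯ – B♯ – D♯.
The bottom of that stack, C♯, is the root (this is C♯ major ninth).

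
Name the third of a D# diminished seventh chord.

F-sharp

D# diminished seventh is built on D-sharp; its 3rd is a minor 3rd above the root.
A third above D uses the letter F, and the minor 3rd above D-sharp is F-sharp.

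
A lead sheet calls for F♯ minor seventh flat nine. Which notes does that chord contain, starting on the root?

F♯ minor seventh flat nine: minor seventh flat nine on F-sharp.
root → F-sharp
3rd (minor 3rd) → A
5th (perfect 5th) → C-sharp
7th (minor 7th) → E
9th (minor 9th) → G

F-sharp, A, C-sharp, E, G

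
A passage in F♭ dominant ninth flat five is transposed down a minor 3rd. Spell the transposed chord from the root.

D-flat F A-double-flat C-flat E-flat

A minor 3rd down from F-flat is D-flat, so the new chord is D-flat dominant ninth flat five.
- root: D-flat
- major 3rd: F
- diminished 5th: A-double-flat
- minor 7th: C-flat
- major 9th: E-flat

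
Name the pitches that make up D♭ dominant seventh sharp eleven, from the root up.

D♭ dominant seventh sharp eleven: dominant seventh sharp eleven on D-flat.
D-flat — root
F — major 3rd
A-flat — perfect 5th
C-flat — minor 7th
G — augmented 11th

D-flat, F, A-flat, C-flat, G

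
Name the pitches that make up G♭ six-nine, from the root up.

Gb, Bb, Db, Eb, Ab

G♭ six-nine is a six-nine built on Gb.
root → Gb
3rd (major 3rd) → Bb
5th (perfect 5th) → Db
6th (major 6th) → Eb
9th (major 9th) → Ab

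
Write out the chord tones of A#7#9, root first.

A#, C##, E#, G#, B##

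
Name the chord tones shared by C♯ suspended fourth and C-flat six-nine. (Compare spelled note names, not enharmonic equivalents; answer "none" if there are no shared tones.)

C♯ suspended fourth: C-sharp F-sharp G-sharp
C-flat six-nine: C-flat E-flat G-flat A-flat D-flat
Common to both → none.

none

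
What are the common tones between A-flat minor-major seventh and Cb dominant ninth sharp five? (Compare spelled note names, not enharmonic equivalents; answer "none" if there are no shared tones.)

C-flat, E-flat, G

A-flat minor-major seventh: A-flat C-flat E-flat G
Cb dominant ninth sharp five: C-flat E-flat G B-double-flat D-flat
Common to both → C-flat, E-flat, G.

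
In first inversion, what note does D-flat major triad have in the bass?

D-flat major triad in root position is Db–F–Ab.
First inversion places the third in the bass, which is F.

F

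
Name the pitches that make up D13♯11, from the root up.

D  F#  A  C  E  G#  B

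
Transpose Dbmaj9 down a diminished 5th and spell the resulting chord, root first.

G B D F# A

A diminished 5th down from Db is G, so the new chord is G major ninth.
- root: G
- major 3rd: B
- perfect 5th: D
- major 7th: F#
- major 9th: A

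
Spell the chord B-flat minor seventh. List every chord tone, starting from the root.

Root B-flat, quality minor seventh:
- root: B-flat
- minor 3rd: D-flat
- perfect 5th: F
- minor 7th: A-flat

B-flat D-flat F A-flat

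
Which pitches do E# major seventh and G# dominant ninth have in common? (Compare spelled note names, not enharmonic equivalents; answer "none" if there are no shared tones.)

B#

E# major seventh = E#, G##, B#, D##.
G# dominant ninth = G#, B#, D#, F#, A#.
Shared: B#.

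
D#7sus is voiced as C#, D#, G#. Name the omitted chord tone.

D#7sus = D#, G#, A#, C#. The voicing lacks the 5th (perfect 5th), A#.

A#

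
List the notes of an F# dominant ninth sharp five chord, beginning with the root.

F# A# C## E G#

F# dominant ninth sharp five: dominant ninth sharp five on F#.
Root: F#
Major 3rd (3rd): A#
Augmented 5th (5th): C##
Minor 7th (7th): E
Major 9th (9th): G#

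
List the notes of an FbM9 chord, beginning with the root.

F♭ A♭ C♭ E♭ G♭

Root F♭, quality major ninth:
root → F♭
3rd (major 3rd) → A♭
5th (perfect 5th) → C♭
7th (major 7th) → E♭
9th (major 9th) → G♭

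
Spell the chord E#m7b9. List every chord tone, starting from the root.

E#m7b9 is a minor seventh flat nine built on E#.
Root: E#
Minor 3rd (3rd): G#
Perfect 5th (5th): B#
Minor 7th (7th): D#
Minor 9th (9th): F#

E#  G#  B#  D#  F#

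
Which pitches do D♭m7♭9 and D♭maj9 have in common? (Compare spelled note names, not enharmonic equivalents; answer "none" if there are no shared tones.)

D♭m7♭9: Db Fb Ab Cb Ebb
D♭maj9: Db F Ab C Eb
Common to both → Db, Ab.

Db, Ab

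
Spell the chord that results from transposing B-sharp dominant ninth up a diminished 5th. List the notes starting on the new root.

F#, A#, C#, E, G#

B# up a diminished 5th → F#. New chord: F# dominant ninth.
Root: F#
Major 3rd (3rd): A#
Perfect 5th (5th): C#
Minor 7th (7th): E
Major 9th (9th): G#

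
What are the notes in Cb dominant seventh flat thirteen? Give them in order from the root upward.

Cb, Eb, Gb, Bbb, Abb

Cb dominant seventh flat thirteen is a dominant seventh flat thirteen built on Cb.
Cb — root
Eb — major 3rd
Gb — perfect 5th
Bbb — minor 7th
Abb — minor 13th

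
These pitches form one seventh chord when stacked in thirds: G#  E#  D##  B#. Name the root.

Stacking in thirds gives E# – G# – B# – D##, so E# is the root — E# minor-major seventh.

E#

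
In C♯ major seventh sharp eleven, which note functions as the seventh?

Root of C♯ major seventh sharp eleven = C♯. The 7th is a major 7th: C♯ up a major 7th → B♯.

B♯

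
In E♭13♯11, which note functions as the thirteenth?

E♭13♯11 is built on E♭; its 13th is a major 13th above the root.
A sixth above E uses the letter C, and the major 13th above E♭ is C.

C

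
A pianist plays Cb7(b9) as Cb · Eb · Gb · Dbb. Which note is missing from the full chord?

Bbb

Cb7(b9) = Cb, Eb, Gb, Bbb, Dbb. The voicing lacks the 7th (minor 7th), Bbb.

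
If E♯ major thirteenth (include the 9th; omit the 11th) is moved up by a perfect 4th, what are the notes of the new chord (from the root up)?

A# C## E# G## B# F##

Transposed root: E# → A# (perfect 4th up). So we spell A# major thirteenth:
Root: A#
Major 3rd (3rd): C##
Perfect 5th (5th): E#
Major 7th (7th): G##
Major 9th (9th): B#
Major 13th (13th): F##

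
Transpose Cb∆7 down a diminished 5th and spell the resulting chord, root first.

A diminished 5th down from Cb is F, so the new chord is F major seventh.
F — root
A — major 3rd
C — perfect 5th
E — major 7th

F – A – C – E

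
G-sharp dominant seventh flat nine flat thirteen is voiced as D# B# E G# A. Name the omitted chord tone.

F#

The full G-sharp dominant seventh flat nine flat thirteen chord is G#, B#, D#, F#, A, E.
Comparing with the voicing, the minor 7th (7th) — F# — is absent.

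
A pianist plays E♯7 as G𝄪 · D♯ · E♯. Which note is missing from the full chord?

B♯

The full E♯7 chord is E♯, G𝄪, B♯, D♯.
Comparing with the voicing, the perfect 5th (5th) — B♯ — is absent.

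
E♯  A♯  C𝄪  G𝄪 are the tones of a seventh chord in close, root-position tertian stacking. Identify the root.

Stacking in thirds gives A♯ – C𝄪 – E♯ – G𝄪, so A♯ is the root — A♯ major seventh.

A♯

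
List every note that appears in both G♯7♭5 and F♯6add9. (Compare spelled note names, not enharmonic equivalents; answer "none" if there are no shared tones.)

G♯7♭5: G♯ B♯ D F♯
F♯6add9: F♯ A♯ C♯ D♯ G♯
Common to both → G♯, F♯.

G♯, F♯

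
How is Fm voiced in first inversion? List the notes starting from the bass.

Fm = F–Ab–C; first inversion → third (Ab) lowest.

Ab, C, F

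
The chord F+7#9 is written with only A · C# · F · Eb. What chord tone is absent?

F+7#9 = F, A, C#, Eb, G#. The voicing lacks the 9th (augmented 9th), G#.

G#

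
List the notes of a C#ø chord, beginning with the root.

C#ø: half-diminished seventh on C#.
- root: C#
- minor 3rd: E
- diminished 5th: G
- minor 7th: B

C# – E – G – B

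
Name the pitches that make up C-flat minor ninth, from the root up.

Root C-flat, quality minor ninth:
root → C-flat
3rd (minor 3rd) → E-double-flat
5th (perfect 5th) → G-flat
7th (minor 7th) → B-double-flat
9th (major 9th) → D-flat

C-flat  E-double-flat  G-flat  B-double-flat  D-flat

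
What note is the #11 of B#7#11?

B#7#11 is built on B#; its 11th is an augmented 11th above the root.
A fourth above B uses the letter E, and the augmented 11th above B# is E##.

E##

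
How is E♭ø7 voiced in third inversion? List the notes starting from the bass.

In root position, E♭ø7 is Eb–Gb–Bbb–Db.
Third inversion puts the seventh (Db) in the bass.

Db  Eb  Gb  Bbb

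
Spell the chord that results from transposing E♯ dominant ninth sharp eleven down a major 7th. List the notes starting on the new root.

A major 7th down from E# is F#, so the new chord is F# dominant ninth sharp eleven.
F# — root
A# — major 3rd
C# — perfect 5th
E — minor 7th
G# — major 9th
B# — augmented 11th

F#, A#, C#, E, G#, B#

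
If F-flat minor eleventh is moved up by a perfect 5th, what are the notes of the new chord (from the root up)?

Cb Ebb Gb Bbb Db Fb

Transposed root: Fb → Cb (perfect 5th up). So we spell Cb minor eleventh:
- root: Cb
- minor 3rd: Ebb
- perfect 5th: Gb
- minor 7th: Bbb
- major 9th: Db
- perfect 11th: Fb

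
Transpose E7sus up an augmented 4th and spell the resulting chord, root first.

An augmented 4th up from E is A#, so the new chord is A# dominant seventh suspended fourth.
A# — root
D# — perfect 4th
E# — perfect 5th
G# — minor 7th

A#  D#  E#  G#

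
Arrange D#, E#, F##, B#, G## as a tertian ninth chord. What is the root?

E#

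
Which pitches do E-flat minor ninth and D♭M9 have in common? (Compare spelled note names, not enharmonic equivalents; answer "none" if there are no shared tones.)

E-flat minor ninth: E♭ G♭ B♭ D♭ F
D♭M9: D♭ F A♭ C E♭
Common to both → E♭, D♭, F.

E♭, D♭, F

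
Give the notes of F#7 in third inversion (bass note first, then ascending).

E, F♯, A♯, C♯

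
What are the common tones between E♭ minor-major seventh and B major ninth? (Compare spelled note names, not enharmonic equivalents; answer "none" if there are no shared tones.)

E♭ minor-major seventh: E-flat G-flat B-flat D
B major ninth: B D-sharp F-sharp A-sharp C-sharp
Common to both → none.

none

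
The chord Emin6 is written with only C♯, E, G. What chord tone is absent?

B

The full Emin6 chord is E, G, B, C♯.
Comparing with the voicing, the perfect 5th (5th) — B — is absent.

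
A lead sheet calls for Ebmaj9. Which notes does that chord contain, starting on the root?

Ebmaj9: major ninth on Eb.
- root: Eb
- major 3rd: G
- perfect 5th: Bb
- major 7th: D
- major 9th: F

Eb  G  Bb  D  F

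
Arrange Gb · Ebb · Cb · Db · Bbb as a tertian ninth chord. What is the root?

Cb

Arranged so that each adjacent pair is a third by letter name: Cb – Ebb – Gb – Bbb – Db.
The bottom of that stack, Cb, is the root (this is Cb minor ninth).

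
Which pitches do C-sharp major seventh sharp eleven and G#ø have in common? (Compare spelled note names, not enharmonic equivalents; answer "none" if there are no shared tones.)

G#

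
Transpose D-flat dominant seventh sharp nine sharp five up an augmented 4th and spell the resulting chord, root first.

G, B, D-sharp, F, A-sharp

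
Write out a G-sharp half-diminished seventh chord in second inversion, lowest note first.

G-sharp half-diminished seventh = G-sharp–B–D–F-sharp; second inversion → fifth (D) lowest.

D – F-sharp – G-sharp – B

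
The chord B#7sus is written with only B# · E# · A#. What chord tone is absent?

B#7sus = B#, E#, F##, A#. The voicing lacks the 5th (perfect 5th), F##.

F##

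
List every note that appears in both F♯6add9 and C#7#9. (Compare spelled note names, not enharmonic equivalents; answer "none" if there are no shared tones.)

F♯6add9 = F#, A#, C#, D#, G#.
C#7#9 = C#, E#, G#, B, D##.
Shared: C#, G#.

C#, G#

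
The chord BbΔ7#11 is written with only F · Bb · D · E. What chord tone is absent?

BbΔ7#11 = Bb, D, F, A, E. The voicing lacks the 7th (major 7th), A.

A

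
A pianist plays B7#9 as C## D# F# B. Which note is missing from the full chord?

A

B7#9 = B, D#, F#, A, C##. The voicing lacks the 7th (minor 7th), A.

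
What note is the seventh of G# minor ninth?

F#

G# minor ninth is built on G#; its 7th is a minor 7th above the root.
A seventh above G uses the letter F, and the minor 7th above G# is F#.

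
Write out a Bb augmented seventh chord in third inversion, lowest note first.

In root position, Bb augmented seventh is Bb–D–F#–Ab.
Third inversion puts the seventh (Ab) in the bass.

Ab, Bb, D, F#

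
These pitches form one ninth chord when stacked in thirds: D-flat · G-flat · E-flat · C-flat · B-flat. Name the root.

C-flat

Arranged so that each adjacent pair is a third by letter name: C-flat – E-flat – G-flat – B-flat – D-flat.
The bottom of that stack, C-flat, is the root (this is C-flat major ninth).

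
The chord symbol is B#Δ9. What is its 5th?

B#Δ9 is built on B♯; its 5th is a perfect 5th above the root.
A fifth above B uses the letter F, and the perfect 5th above B♯ is F𝄪.

F𝄪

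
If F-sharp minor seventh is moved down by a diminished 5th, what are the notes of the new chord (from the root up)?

F-sharp down a diminished 5th → B-sharp. New chord: B-sharp minor seventh.
root → B-sharp
3rd (minor 3rd) → D-sharp
5th (perfect 5th) → F-double-sharp
7th (minor 7th) → A-sharp

B-sharp  D-sharp  F-double-sharp  A-sharp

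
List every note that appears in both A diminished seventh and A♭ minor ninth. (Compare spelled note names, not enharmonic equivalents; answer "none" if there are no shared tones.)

A diminished seventh = A, C, E-flat, G-flat.
A♭ minor ninth = A-flat, C-flat, E-flat, G-flat, B-flat.
Shared: E-flat, G-flat.

E-flat, G-flat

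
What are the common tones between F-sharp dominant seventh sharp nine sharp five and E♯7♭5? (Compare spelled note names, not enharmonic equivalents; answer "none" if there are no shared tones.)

G##

F-sharp dominant seventh sharp nine sharp five: F# A# C## E G##
E♯7♭5: E# G## B D#
Common to both → G##.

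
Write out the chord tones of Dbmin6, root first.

Db, Fb, Ab, Bb

Dbmin6: minor sixth on Db.
- root: Db
- minor 3rd: Fb
- perfect 5th: Ab
- major 6th: Bb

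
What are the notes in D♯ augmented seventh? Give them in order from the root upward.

D-sharp, F-double-sharp, A-double-sharp, C-sharp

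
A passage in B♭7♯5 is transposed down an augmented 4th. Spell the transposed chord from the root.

F♭, A♭, C, E𝄫

An augmented 4th down from B♭ is F♭, so the new chord is F♭ augmented seventh.
- root: F♭
- major 3rd: A♭
- augmented 5th: C
- minor 7th: E𝄫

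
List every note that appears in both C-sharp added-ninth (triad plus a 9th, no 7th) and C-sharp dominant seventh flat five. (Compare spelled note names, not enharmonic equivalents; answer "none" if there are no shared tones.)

C-sharp added-ninth = C-sharp, E-sharp, G-sharp, D-sharp.
C-sharp dominant seventh flat five = C-sharp, E-sharp, G, B.
Shared: C-sharp, E-sharp.

C-sharp, E-sharp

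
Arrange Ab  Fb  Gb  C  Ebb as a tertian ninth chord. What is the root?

Fb

Stacking in thirds gives Fb – Ab – C – Ebb – Gb, so Fb is the root — Fb dominant ninth sharp five.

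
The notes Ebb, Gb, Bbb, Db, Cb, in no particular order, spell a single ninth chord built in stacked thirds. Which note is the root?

Arranged so that each adjacent pair is a third by letter name: Cb – Ebb – Gb – Bbb – Db.
The bottom of that stack, Cb, is the root (this is Cb minor ninth).

Cb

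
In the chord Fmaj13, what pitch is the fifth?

C

Fmaj13 is built on F; its 5th is a perfect 5th above the root.
A fifth above F uses the letter C, and the perfect 5th above F is C.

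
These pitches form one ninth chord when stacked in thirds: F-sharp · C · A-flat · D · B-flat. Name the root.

B-flat

Arranged so that each adjacent pair is a third by letter name: B-flat – D – F-sharp – A-flat – C.
The bottom of that stack, B-flat, is the root (this is B-flat dominant ninth sharp five).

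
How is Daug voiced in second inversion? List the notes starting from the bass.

A♯, D, F♯

In root position, Daug is D–F♯–A♯.
Second inversion puts the fifth (A♯) in the bass.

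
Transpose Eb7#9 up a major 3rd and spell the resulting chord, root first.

G – B – D – F – A#

Transposed root: Eb → G (major 3rd up). So we spell G dominant seventh sharp nine:
G — root
B — major 3rd
D — perfect 5th
F — minor 7th
A# — augmented 9th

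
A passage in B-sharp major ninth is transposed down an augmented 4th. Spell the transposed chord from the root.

An augmented 4th down from B-sharp is F-sharp, so the new chord is F-sharp major ninth.
- root: F-sharp
- major 3rd: A-sharp
- perfect 5th: C-sharp
- major 7th: E-sharp
- major 9th: G-sharp

F-sharp, A-sharp, C-sharp, E-sharp, G-sharp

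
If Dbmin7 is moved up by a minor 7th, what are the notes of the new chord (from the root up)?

C♭, E𝄫, G♭, B𝄫

A minor 7th up from D♭ is C♭, so the new chord is C♭ minor seventh.
- root: C♭
- minor 3rd: E𝄫
- perfect 5th: G♭
- minor 7th: B𝄫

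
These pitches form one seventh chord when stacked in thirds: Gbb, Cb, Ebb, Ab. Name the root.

Stacking in thirds gives Ab – Cb – Ebb – Gbb, so Ab is the root — Ab diminished seventh.

Ab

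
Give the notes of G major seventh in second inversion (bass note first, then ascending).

In root position, G major seventh is G–B–D–F#.
Second inversion puts the fifth (D) in the bass.

D – F# – G – B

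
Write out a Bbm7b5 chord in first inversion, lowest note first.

D♭ – F♭ – A♭ – B♭

In root position, Bbm7b5 is B♭–D♭–F♭–A♭.
First inversion puts the third (D♭) in the bass.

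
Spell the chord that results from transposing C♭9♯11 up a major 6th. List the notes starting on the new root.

Transposed root: Cb → Ab (major 6th up). So we spell Ab dominant ninth sharp eleven:
Ab — root
C — major 3rd
Eb — perfect 5th
Gb — minor 7th
Bb — major 9th
D — augmented 11th

Ab, C, Eb, Gb, Bb, D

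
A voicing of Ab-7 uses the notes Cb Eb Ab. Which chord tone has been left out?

Gb

Ab-7 = Ab, Cb, Eb, Gb. The voicing lacks the 7th (minor 7th), Gb.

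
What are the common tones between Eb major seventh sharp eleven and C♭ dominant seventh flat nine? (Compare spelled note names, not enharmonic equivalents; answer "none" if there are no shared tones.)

E-flat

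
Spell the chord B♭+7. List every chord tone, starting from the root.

B♭+7: augmented seventh on Bb.
- root: Bb
- major 3rd: D
- augmented 5th: F#
- minor 7th: Ab

Bb – D – F# – Ab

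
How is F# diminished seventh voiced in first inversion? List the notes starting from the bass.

A – C – E-flat – F-sharp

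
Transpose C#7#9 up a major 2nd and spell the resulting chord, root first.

A major 2nd up from C# is D#, so the new chord is D# dominant seventh sharp nine.
Root: D#
Major 3rd (3rd): F##
Perfect 5th (5th): A#
Minor 7th (7th): C#
Augmented 9th (9th): E##

D# – F## – A# – C# – E##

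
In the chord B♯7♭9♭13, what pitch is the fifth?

B♯7♭9♭13 is built on B#; its 5th is a perfect 5th above the root.
A fifth above B uses the letter F, and the perfect 5th above B# is F##.

F##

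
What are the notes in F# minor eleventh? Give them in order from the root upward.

F# minor eleventh: minor eleventh on F-sharp.
Root: F-sharp
Minor 3rd (3rd): A
Perfect 5th (5th): C-sharp
Minor 7th (7th): E
Major 9th (9th): G-sharp
Perfect 11th (11th): B

F-sharp, A, C-sharp, E, G-sharp, B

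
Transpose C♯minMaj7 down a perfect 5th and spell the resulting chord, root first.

A perfect 5th down from C♯ is F♯, so the new chord is F♯ minor-major seventh.
F♯ — root
A — minor 3rd
C♯ — perfect 5th
E♯ — major 7th

F♯ A C♯ E♯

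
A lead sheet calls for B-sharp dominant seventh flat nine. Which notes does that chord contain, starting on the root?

B-sharp – D-double-sharp – F-double-sharp – A-sharp – C-sharp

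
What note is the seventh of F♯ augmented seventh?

E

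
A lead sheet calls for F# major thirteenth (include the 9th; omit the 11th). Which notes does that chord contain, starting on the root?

F#, A#, C#, E#, G#, D#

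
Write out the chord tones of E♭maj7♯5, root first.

E♭maj7♯5 is an augmented major seventh built on Eb.
Eb — root
G — major 3rd
B — augmented 5th
D — major 7th

Eb – G – B – D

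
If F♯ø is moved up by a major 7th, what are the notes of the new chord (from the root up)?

E#  G#  B  D#

A major 7th up from F# is E#, so the new chord is E# half-diminished seventh.
- root: E#
- minor 3rd: G#
- diminished 5th: B
- minor 7th: D#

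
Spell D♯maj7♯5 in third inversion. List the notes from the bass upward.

C𝄪, D♯, F𝄪, A𝄪

In root position, D♯maj7♯5 is D♯–F𝄪–A𝄪–C𝄪.
Third inversion puts the seventh (C𝄪) in the bass.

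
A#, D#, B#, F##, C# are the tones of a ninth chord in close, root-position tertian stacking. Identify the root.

B#

Stacking in thirds gives B# – D# – F## – A# – C#, so B# is the root — B# minor seventh flat nine.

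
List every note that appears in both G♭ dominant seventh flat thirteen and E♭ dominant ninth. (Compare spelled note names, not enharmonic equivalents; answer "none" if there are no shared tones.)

B-flat – D-flat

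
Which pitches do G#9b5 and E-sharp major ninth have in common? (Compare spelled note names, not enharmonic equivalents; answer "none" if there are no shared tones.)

G#9b5 = G#, B#, D, F#, A#.
E-sharp major ninth = E#, G##, B#, D##, F##.
Shared: B#.

B#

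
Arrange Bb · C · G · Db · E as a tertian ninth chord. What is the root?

C

Stacking in thirds gives C – E – G – Bb – Db, so C is the root — C dominant seventh flat nine.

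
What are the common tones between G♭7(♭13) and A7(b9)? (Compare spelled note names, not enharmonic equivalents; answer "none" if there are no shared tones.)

G♭7(♭13): Gb Bb Db Fb Ebb
A7(b9): A C# E G Bb
Common to both → Bb.

Bb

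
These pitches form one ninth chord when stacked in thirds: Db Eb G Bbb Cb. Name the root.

Cb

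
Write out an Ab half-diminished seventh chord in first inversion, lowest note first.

C-flat, E-double-flat, G-flat, A-flat

In root position, Ab half-diminished seventh is A-flat–C-flat–E-double-flat–G-flat.
First inversion puts the third (C-flat) in the bass.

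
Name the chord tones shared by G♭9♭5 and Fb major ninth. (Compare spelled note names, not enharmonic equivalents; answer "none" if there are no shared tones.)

G♭  F♭  A♭

G♭9♭5 = G♭, B♭, D𝄫, F♭, A♭.
Fb major ninth = F♭, A♭, C♭, E♭, G♭.
Shared: G♭, F♭, A♭.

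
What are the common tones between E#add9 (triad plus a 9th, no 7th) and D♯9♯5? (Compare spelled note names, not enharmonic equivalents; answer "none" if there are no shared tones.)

E#add9 = E#, G##, B#, F##.
D♯9♯5 = D#, F##, A##, C#, E#.
Shared: E#, F##.

E#, F##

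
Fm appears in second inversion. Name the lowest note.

C

Fm = F–A♭–C. Second inversion → fifth in the bass = C.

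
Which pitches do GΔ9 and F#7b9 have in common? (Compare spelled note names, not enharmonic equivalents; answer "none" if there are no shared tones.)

GΔ9 = G, B, D, F♯, A.
F#7b9 = F♯, A♯, C♯, E, G.
Shared: G, F♯.

G, F♯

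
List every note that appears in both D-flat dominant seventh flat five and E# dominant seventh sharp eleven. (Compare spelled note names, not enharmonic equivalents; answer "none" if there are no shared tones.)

D-flat dominant seventh flat five: D-flat F A-double-flat C-flat
E# dominant seventh sharp eleven: E-sharp G-double-sharp B-sharp D-sharp A-double-sharp
Common to both → none.

none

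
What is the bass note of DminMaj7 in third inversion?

C#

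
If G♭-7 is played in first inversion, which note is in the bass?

Bbb

G♭-7 in root position is Gb–Bbb–Db–Fb.
First inversion places the third in the bass, which is Bbb.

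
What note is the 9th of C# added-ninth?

D#

Root of C# added-ninth = C#. The 9th is a major 9th: C# up a major 9th → D#.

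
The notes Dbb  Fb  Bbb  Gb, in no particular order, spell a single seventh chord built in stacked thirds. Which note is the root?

Stacking in thirds gives Gb – Bbb – Dbb – Fb, so Gb is the root — Gb half-diminished seventh.

Gb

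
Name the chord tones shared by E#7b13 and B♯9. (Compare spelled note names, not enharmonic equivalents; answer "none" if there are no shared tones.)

B#

E#7b13 = E#, G##, B#, D#, C#.
B♯9 = B#, D##, F##, A#, C##.
Shared: B#.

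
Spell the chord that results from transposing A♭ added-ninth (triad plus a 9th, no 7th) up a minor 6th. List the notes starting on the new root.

A♭ up a minor 6th → F♭. New chord: F♭ added-ninth.
- root: F♭
- major 3rd: A♭
- perfect 5th: C♭
- major 9th: G♭

F♭, A♭, C♭, G♭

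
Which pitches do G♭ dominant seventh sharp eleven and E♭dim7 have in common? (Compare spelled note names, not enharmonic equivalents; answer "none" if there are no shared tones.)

Gb

G♭ dominant seventh sharp eleven = Gb, Bb, Db, Fb, C.
E♭dim7 = Eb, Gb, Bbb, Dbb.
Shared: Gb.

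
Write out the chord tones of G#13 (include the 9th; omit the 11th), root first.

Root G#, quality dominant thirteenth:
root → G#
3rd (major 3rd) → B#
5th (perfect 5th) → D#
7th (minor 7th) → F#
9th (major 9th) → A#
13th (major 13th) → E#

G# B# D# F# A# E#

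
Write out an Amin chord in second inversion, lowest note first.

Amin = A–C–E; second inversion → fifth (E) lowest.

E  A  C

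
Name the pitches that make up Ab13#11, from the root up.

A♭ – C – E♭ – G♭ – B♭ – D – F

Ab13#11: dominant thirteenth sharp eleven on A♭.
Root: A♭
Major 3rd (3rd): C
Perfect 5th (5th): E♭
Minor 7th (7th): G♭
Major 9th (9th): B♭
Augmented 11th (11th): D
Major 13th (13th): F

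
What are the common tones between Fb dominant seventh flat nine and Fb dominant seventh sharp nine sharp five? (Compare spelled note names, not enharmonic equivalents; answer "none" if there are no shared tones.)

Fb dominant seventh flat nine: F-flat A-flat C-flat E-double-flat G-double-flat
Fb dominant seventh sharp nine sharp five: F-flat A-flat C E-double-flat G
Common to both → F-flat, A-flat, E-double-flat.

F-flat – A-flat – E-double-flat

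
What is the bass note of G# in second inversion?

D#

G# in root position is G#–B#–D#.
Second inversion places the fifth in the bass, which is D#.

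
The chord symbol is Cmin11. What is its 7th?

Root of Cmin11 = C. The 7th is a minor 7th: C up a minor 7th → Bb.

Bb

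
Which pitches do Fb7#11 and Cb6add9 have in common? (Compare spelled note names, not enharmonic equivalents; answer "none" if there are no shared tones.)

Ab, Cb

Fb7#11: Fb Ab Cb Ebb Bb
Cb6add9: Cb Eb Gb Ab Db
Common to both → Ab, Cb.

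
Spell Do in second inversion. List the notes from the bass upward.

In root position, Do is D–F–Ab.
Second inversion puts the fifth (Ab) in the bass.

Ab, D, F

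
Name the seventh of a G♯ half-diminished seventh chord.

F-sharp

Root of G♯ half-diminished seventh = G-sharp. The 7th is a minor 7th: G-sharp up a minor 7th → F-sharp.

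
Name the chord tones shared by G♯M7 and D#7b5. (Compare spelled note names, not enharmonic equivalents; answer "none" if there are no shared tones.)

G♯M7: G# B# D# F##
D#7b5: D# F## A C#
Common to both → D#, F##.

D#, F##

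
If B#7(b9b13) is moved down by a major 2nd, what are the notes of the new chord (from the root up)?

A#, C##, E#, G#, B, F#

B# down a major 2nd → A#. New chord: A# dominant seventh flat nine flat thirteen.
root → A#
3rd (major 3rd) → C##
5th (perfect 5th) → E#
7th (minor 7th) → G#
9th (minor 9th) → B
13th (minor 13th) → F#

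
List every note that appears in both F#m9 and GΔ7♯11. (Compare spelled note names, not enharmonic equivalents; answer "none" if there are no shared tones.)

F# – C#

F#m9: F# A C# E G#
GΔ7♯11: G B D F# C#
Common to both → F#, C#.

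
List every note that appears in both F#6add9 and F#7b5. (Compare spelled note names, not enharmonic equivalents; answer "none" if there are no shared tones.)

F#, A#

F#6add9 = F#, A#, C#, D#, G#.
F#7b5 = F#, A#, C, E.
Shared: F#, A#.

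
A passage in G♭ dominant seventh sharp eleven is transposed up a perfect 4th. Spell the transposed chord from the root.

G-flat up a perfect 4th → C-flat. New chord: C-flat dominant seventh sharp eleven.
- root: C-flat
- major 3rd: E-flat
- perfect 5th: G-flat
- minor 7th: B-double-flat
- augmented 11th: F

C-flat, E-flat, G-flat, B-double-flat, F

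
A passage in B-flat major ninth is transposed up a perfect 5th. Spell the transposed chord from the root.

Transposed root: B-flat → F (perfect 5th up). So we spell F major ninth:
- root: F
- major 3rd: A
- perfect 5th: C
- major 7th: E
- major 9th: G

F  A  C  E  G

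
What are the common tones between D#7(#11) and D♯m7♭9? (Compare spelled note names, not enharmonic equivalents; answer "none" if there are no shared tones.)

D#7(#11) = D#, F##, A#, C#, G##.
D♯m7♭9 = D#, F#, A#, C#, E.
Shared: D#, A#, C#.

D# – A# – C#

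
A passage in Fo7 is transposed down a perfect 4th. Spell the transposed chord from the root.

C – Eb – Gb – Bbb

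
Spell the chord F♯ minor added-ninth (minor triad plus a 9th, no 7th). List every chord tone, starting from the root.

Root F#, quality minor added-ninth:
- root: F#
- minor 3rd: A
- perfect 5th: C#
- major 9th: G#

F#  A  C#  G#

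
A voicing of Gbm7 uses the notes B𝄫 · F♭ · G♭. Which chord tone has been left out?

The full Gbm7 chord is G♭, B𝄫, D♭, F♭.
Comparing with the voicing, the perfect 5th (5th) — D♭ — is absent.

D♭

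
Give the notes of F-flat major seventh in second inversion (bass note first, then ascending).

C-flat, E-flat, F-flat, A-flat

F-flat major seventh = F-flat–A-flat–C-flat–E-flat; second inversion → fifth (C-flat) lowest.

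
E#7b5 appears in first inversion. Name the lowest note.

G𝄪

E#7b5 in root position is E♯–G𝄪–B–D♯.
First inversion places the third in the bass, which is G𝄪.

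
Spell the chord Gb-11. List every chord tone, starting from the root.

Gb  Bbb  Db  Fb  Ab  Cb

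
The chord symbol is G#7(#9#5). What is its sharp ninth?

G#7(#9#5) is built on G#; its 9th is an augmented 9th above the root.
A second above G uses the letter A, and the augmented 9th above G# is A##.

A##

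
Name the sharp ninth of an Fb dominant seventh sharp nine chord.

Fb dominant seventh sharp nine is built on F-flat; its 9th is an augmented 9th above the root.
A second above F uses the letter G, and the augmented 9th above F-flat is G.

G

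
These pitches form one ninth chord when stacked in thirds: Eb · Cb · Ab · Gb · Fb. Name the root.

Fb

Arranged so that each adjacent pair is a third by letter name: Fb – Ab – Cb – Eb – Gb.
The bottom of that stack, Fb, is the root (this is Fb major ninth).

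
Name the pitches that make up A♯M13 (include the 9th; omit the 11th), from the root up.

Root A#, quality major thirteenth:
- root: A#
- major 3rd: C##
- perfect 5th: E#
- major 7th: G##
- major 9th: B#
- major 13th: F##

A#, C##, E#, G##, B#, F##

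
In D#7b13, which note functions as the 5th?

A#

Root of D#7b13 = D#. The 5th is a perfect 5th: D# up a perfect 5th → A#.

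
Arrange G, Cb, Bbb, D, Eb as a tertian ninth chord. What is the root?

Cb

Stacking in thirds gives Cb – Eb – G – Bbb – D, so Cb is the root — Cb dominant seventh sharp nine sharp five.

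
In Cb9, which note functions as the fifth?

Gb

Root of Cb9 = Cb. The 5th is a perfect 5th: Cb up a perfect 5th → Gb.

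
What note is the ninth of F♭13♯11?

F♭13♯11 is built on Fb; its 9th is a major 9th above the root.
A second above F uses the letter G, and the major 9th above Fb is Gb.

Gb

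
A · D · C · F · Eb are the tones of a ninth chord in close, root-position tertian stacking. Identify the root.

Stacking in thirds gives D – F – A – C – Eb, so D is the root — D minor seventh flat nine.

D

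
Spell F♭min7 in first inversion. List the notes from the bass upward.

In root position, F♭min7 is Fb–Abb–Cb–Ebb.
First inversion puts the third (Abb) in the bass.

Abb Cb Ebb Fb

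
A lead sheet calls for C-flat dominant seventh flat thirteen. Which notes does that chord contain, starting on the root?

Cb  Eb  Gb  Bbb  Abb

Root Cb, quality dominant seventh flat thirteen:
root → Cb
3rd (major 3rd) → Eb
5th (perfect 5th) → Gb
7th (minor 7th) → Bbb
13th (minor 13th) → Abb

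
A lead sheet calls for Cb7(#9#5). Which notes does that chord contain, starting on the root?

Cb7(#9#5): dominant seventh sharp nine sharp five on Cb.
- root: Cb
- major 3rd: Eb
- augmented 5th: G
- minor 7th: Bbb
- augmented 9th: D

Cb, Eb, G, Bbb, D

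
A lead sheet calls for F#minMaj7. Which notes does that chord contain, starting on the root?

F#, A, C#, E#

F#minMaj7: minor-major seventh on F#.
F# — root
A — minor 3rd
C# — perfect 5th
E# — major 7th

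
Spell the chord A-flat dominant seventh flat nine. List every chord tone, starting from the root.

A-flat, C, E-flat, G-flat, B-double-flat

A-flat dominant seventh flat nine: dominant seventh flat nine on A-flat.
- root: A-flat
- major 3rd: C
- perfect 5th: E-flat
- minor 7th: G-flat
- minor 9th: B-double-flat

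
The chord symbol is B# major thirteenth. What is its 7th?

A-double-sharp

Root of B# major thirteenth = B-sharp. The 7th is a major 7th: B-sharp up a major 7th → A-double-sharp.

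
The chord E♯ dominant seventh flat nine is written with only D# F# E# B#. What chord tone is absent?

G##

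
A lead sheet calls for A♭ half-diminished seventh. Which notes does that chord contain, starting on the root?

A♭ half-diminished seventh: half-diminished seventh on Ab.
- root: Ab
- minor 3rd: Cb
- diminished 5th: Ebb
- minor 7th: Gb

Ab, Cb, Ebb, Gb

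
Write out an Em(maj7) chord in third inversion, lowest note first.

D♯ E G B

Em(maj7) = E–G–B–D♯; third inversion → seventh (D♯) lowest.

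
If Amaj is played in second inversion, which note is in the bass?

E

Amaj = A–C♯–E. Second inversion → fifth in the bass = E.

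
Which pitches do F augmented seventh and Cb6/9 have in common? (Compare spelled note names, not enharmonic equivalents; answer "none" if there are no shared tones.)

Eb

F augmented seventh = F, A, C#, Eb.
Cb6/9 = Cb, Eb, Gb, Ab, Db.
Shared: Eb.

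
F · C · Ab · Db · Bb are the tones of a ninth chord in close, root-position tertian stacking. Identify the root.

Bb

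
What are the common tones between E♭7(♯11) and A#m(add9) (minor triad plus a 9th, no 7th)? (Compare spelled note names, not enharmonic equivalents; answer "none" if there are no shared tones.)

none

E♭7(♯11): Eb G Bb Db A
A#m(add9): A# C# E# B#
Common to both → none.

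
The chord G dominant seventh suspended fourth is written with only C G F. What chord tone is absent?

D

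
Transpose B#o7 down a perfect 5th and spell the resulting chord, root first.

E#, G#, B, D

A perfect 5th down from B# is E#, so the new chord is E# diminished seventh.
root → E#
3rd (minor 3rd) → G#
5th (diminished 5th) → B
7th (diminished 7th) → D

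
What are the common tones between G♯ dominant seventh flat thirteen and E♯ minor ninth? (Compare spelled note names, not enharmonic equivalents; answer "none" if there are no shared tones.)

G♯ dominant seventh flat thirteen = G-sharp, B-sharp, D-sharp, F-sharp, E.
E♯ minor ninth = E-sharp, G-sharp, B-sharp, D-sharp, F-double-sharp.
Shared: G-sharp, B-sharp, D-sharp.

G-sharp, B-sharp, D-sharp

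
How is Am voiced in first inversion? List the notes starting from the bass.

Am = A–C–E; first inversion → third (C) lowest.

C  E  A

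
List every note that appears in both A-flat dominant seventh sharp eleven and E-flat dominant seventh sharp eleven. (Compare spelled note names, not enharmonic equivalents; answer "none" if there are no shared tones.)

E-flat

A-flat dominant seventh sharp eleven: A-flat C E-flat G-flat D
E-flat dominant seventh sharp eleven: E-flat G B-flat D-flat A
Common to both → E-flat.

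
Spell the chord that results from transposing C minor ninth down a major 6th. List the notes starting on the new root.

A major 6th down from C is E♭, so the new chord is E♭ minor ninth.
E♭ — root
G♭ — minor 3rd
B♭ — perfect 5th
D♭ — minor 7th
F — major 9th

E♭ – G♭ – B♭ – D♭ – F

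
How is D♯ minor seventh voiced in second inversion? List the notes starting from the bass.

A♯, C♯, D♯, F♯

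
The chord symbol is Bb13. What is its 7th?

Ab

Bb13 is built on Bb; its 7th is a minor 7th above the root.
A seventh above B uses the letter A, and the minor 7th above Bb is Ab.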